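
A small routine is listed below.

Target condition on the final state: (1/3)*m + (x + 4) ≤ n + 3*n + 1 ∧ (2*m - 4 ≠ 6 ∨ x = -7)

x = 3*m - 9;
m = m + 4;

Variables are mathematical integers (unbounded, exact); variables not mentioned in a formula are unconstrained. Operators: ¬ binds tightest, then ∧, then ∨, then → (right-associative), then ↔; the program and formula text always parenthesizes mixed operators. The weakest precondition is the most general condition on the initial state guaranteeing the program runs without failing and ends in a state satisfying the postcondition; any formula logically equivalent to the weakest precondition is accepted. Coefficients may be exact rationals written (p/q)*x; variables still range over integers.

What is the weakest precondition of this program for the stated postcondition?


Working backward. After the program, the postcondition (1/3)*m + (x + 4) ≤ n + 3*n + 1 ∧ (2*m - 4 ≠ 6 ∨ x = -7) must hold; in canonical form it is (1/3)*m + x ≤ 4*n - 3 ∧ (2*m ≠ 10 ∨ x = -7).
Before m := m + 4: (1/3)*m + x ≤ 4*n - 13/3 ∧ (2*m ≠ 2 ∨ x = -7)
Before x := 3*m - 9: (10/3)*m ≤ 4*n + 14/3 ∧ (2*m ≠ 2 ∨ 3*m = 2)
Answer: WP = (10/3)*m ≤ 4*n + 14/3 ∧ (2*m ≠ 2 ∨ 3*m = 2)


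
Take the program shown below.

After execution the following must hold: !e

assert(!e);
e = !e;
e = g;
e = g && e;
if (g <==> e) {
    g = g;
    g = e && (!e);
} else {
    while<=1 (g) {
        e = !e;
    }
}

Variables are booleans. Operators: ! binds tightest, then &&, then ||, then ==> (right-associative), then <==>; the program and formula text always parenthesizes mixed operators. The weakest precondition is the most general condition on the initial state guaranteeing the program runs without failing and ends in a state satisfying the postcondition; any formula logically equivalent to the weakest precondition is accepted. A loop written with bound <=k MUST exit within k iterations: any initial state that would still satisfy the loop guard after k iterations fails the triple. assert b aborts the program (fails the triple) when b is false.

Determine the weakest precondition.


Working backward. After the program, !e must hold.
Then branch requires !e; else branch requires (g ==> ((!g) && e)) && ((!g) ==> (!e)).
Before the if: ((g <==> e) ==> (!e)) && ((!(g <==> e)) ==> ((g ==> ((!g) && e)) && ((!g) ==> (!e))))
Before e := g && e: ((g <==> (g && e)) ==> (!(g && e))) && ((!(g <==> (g && e))) ==> ((!g) && ((!g) ==> (!(g && e)))))
Before e := g: !g
Before e := !e: !g
Before assert !e: (!e) && (!g)
Answer: WP = (!e) && (!g)


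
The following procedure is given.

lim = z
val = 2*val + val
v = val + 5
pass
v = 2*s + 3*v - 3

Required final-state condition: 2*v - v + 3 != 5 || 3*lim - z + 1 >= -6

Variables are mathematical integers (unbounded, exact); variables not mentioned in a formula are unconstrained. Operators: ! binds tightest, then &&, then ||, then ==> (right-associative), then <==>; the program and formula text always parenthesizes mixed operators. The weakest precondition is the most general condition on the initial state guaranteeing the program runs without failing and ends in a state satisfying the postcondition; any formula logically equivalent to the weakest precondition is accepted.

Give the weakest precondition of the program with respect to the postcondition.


Working backward. After the program, the postcondition 2*v - v + 3 != 5 || 3*lim - z + 1 >= -6 must hold; in canonical form it is v != 2 || 3*lim >= z - 7.
Before v := 2*s + 3*v - 3: 2*s + 3*v != 5 || 3*lim >= z - 7
Before skip: 2*s + 3*v != 5 || 3*lim >= z - 7
Before v := val + 5: 2*s + 3*val != -10 || 3*lim >= z - 7
Before val := 2*val + val: 2*s + 9*val != -10 || 3*lim >= z - 7
Before lim := z: 2*s + 9*val != -10 || 2*z >= -7
Answer: WP = 2*s + 9*val != -10 || 2*z >= -7


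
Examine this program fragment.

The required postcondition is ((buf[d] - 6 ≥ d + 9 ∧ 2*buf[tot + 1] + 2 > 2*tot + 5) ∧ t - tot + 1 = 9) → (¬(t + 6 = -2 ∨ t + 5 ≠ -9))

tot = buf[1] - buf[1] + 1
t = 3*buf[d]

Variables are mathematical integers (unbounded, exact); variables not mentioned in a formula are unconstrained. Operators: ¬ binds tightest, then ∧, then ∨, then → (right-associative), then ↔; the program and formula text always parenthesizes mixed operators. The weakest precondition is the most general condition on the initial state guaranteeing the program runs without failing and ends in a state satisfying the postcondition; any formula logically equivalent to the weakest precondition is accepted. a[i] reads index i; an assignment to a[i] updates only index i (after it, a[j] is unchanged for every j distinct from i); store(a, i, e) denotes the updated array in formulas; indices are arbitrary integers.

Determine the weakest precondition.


Working backward. After the program, the postcondition ((buf[d] - 6 ≥ d + 9 ∧ 2*buf[tot + 1] + 2 > 2*tot + 5) ∧ t - tot + 1 = 9) → (¬(t + 6 = -2 ∨ t + 5 ≠ -9)) must hold; in canonical form it is (buf[d] ≥ d + 15 ∧ 2*buf[tot + 1] > 2*tot + 3 ∧ t = tot + 8) → (¬(t = -8 ∨ t ≠ -14)).
Before t := 3*buf[d]: (buf[d] ≥ d + 15 ∧ 2*buf[tot + 1] > 2*tot + 3 ∧ 3*buf[d] = tot + 8) → (¬(3*buf[d] = -8 ∨ 3*buf[d] ≠ -14))
Before tot := buf[1] - buf[1] + 1: (buf[d] ≥ d + 15 ∧ 2*buf[2] > 5 ∧ 3*buf[d] = 9) → (¬(3*buf[d] = -8 ∨ 3*buf[d] ≠ -14))
Answer: WP = (buf[d] ≥ d + 15 ∧ 2*buf[2] > 5 ∧ 3*buf[d] = 9) → (¬(3*buf[d] = -8 ∨ 3*buf[d] ≠ -14))


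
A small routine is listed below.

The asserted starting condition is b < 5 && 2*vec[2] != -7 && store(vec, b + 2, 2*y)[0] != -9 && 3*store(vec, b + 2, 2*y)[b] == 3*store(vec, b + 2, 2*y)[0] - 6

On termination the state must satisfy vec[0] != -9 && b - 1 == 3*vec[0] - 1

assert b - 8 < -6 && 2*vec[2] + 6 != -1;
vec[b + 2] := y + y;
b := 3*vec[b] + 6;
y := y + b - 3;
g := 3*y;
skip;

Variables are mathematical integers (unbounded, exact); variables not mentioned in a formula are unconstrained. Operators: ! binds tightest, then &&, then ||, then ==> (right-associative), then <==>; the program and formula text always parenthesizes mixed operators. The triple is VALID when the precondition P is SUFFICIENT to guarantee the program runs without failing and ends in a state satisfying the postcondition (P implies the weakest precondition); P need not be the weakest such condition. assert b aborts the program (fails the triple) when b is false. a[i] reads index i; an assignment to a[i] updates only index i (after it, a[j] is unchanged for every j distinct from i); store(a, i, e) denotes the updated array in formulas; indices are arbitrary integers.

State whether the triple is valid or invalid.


Working backward. After the program, the postcondition vec[0] != -9 && b - 1 == 3*vec[0] - 1 must hold; in canonical form it is vec[0] != -9 && b == 3*vec[0].
Before skip: vec[0] != -9 && b == 3*vec[0]
Before g := 3*y: vec[0] != -9 && b == 3*vec[0]
Before y := y + b - 3: vec[0] != -9 && b == 3*vec[0]
Before b := 3*vec[b] + 6: vec[0] != -9 && 3*vec[b] == 3*vec[0] - 6
Before vec[b + 2] := y + y: store(vec, b + 2, 2*y)[0] != -9 && 3*store(vec, b + 2, 2*y)[b] == 3*store(vec, b + 2, 2*y)[0] - 6
Before assert b - 8 < -6 && 2*vec[2] + 6 != -1: b < 2 && 2*vec[2] != -7 && store(vec, b + 2, 2*y)[0] != -9 && 3*store(vec, b + 2, 2*y)[b] == 3*store(vec, b + 2, 2*y)[0] - 6
The weakest precondition is b < 2 && 2*vec[2] != -7 && store(vec, b + 2, 2*y)[0] != -9 && 3*store(vec, b + 2, 2*y)[b] == 3*store(vec, b + 2, 2*y)[0] - 6.
Check whether b < 5 && 2*vec[2] != -7 && store(vec, b + 2, 2*y)[0] != -9 && 3*store(vec, b + 2, 2*y)[b] == 3*store(vec, b + 2, 2*y)[0] - 6 implies it.
Countermodel: at the initial state b = 4, vec = {[0] = -10, [2] = 3, [4] = -12, [6] = 3, elsewhere 3}, y = 11794, the precondition holds but the weakest precondition fails.
Answer: invalid


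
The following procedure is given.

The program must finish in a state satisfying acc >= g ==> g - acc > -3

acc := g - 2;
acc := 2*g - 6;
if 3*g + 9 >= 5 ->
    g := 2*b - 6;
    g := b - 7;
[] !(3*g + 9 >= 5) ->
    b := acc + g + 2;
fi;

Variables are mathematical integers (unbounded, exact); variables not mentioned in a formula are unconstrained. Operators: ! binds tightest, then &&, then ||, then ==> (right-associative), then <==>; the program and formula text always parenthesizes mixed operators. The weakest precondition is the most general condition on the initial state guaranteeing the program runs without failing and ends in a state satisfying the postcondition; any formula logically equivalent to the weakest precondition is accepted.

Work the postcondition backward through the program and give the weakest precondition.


Working backward. After the program, the postcondition acc >= g ==> g - acc > -3 must hold; in canonical form it is acc >= g ==> g > acc - 3.
Then branch requires acc >= b - 7 ==> b > acc + 4; else branch requires acc >= g ==> g > acc - 3.
Before the if: (3*g >= -4 ==> (acc >= b - 7 ==> b > acc + 4)) && ((!(3*g >= -4)) ==> (acc >= g ==> g > acc - 3))
Before acc := 2*g - 6: (3*g >= -4 ==> (2*g >= b - 1 ==> b > 2*g - 2)) && ((!(3*g >= -4)) ==> (g >= 6 ==> g < 9))
Before acc := g - 2: (3*g >= -4 ==> (2*g >= b - 1 ==> b > 2*g - 2)) && ((!(3*g >= -4)) ==> (g >= 6 ==> g < 9))
Answer: WP = (3*g >= -4 ==> (2*g >= b - 1 ==> b > 2*g - 2)) && ((!(3*g >= -4)) ==> (g >= 6 ==> g < 9))


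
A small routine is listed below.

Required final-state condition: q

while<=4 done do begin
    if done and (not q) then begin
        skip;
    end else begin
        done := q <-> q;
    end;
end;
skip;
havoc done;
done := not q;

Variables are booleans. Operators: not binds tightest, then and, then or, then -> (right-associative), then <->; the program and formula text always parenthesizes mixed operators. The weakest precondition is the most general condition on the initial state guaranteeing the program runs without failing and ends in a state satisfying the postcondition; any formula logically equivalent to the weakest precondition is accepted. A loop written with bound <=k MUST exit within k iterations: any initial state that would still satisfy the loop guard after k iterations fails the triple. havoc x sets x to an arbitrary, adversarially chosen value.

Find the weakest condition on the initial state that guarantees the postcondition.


Working backward. After the program, q must hold.
Before done := not q: q
Before havoc done: q
Before skip: q
Before the loop (bound <=4), unroll the exhaustion recursion (WP_0 = exit-now case; WP_j = one more guarded iteration, up to j = 4):
  WP_0: (not done) and q
  WP_1: (done -> (((done and (not q)) -> ((not done) and q)) and done and (not q))) and ((not done) -> q)
  WP_2: (done -> (((done and (not q)) -> ((done -> (((done and (not q)) -> ((not done) and q)) and done and (not q))) and ((not done) -> q))) and done and (not q))) and ((not done) -> q)
  WP_3: (done -> (((done and (not q)) -> ((done -> (((done and (not q)) -> ((done -> (((done and (not q)) -> ((not done) and q)) and done and (not q))) and ((not done) -> q))) and done and (not q))) and ((not done) -> q))) and done and (not q))) and ((not done) -> q)
  WP_4: (done -> (((done and (not q)) -> ((done -> (((done and (not q)) -> ((done -> (((done and (not q)) -> ((done -> (((done and (not q)) -> ((not done) and q)) and done and (not q))) and ((not done) -> q))) and done and (not q))) and ((not done) -> q))) and done and (not q))) and ((not done) -> q))) and done and (not q))) and ((not done) -> q)
So before the loop: (done -> (((done and (not q)) -> ((done -> (((done and (not q)) -> ((done -> (((done and (not q)) -> ((done -> (((done and (not q)) -> ((not done) and q)) and done and (not q))) and ((not done) -> q))) and done and (not q))) and ((not done) -> q))) and done and (not q))) and ((not done) -> q))) and done and (not q))) and ((not done) -> q)
Answer: WP = (done -> (((done and (not q)) -> ((done -> (((done and (not q)) -> ((done -> (((done and (not q)) -> ((done -> (((done and (not q)) -> ((not done) and q)) and done and (not q))) and ((not done) -> q))) and done and (not q))) and ((not done) -> q))) and done and (not q))) and ((not done) -> q))) and done and (not q))) and ((not done) -> q)


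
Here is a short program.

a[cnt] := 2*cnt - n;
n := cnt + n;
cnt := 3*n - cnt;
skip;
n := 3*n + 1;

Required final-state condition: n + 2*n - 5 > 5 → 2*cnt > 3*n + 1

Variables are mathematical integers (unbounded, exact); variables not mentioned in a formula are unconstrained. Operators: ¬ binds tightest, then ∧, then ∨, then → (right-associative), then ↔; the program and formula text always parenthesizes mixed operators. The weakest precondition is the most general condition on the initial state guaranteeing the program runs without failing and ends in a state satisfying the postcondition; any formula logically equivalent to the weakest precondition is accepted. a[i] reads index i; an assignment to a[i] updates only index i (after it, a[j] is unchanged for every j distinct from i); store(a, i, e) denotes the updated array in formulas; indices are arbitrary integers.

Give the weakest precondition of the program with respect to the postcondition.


Working backward. After the program, the postcondition n + 2*n - 5 > 5 → 2*cnt > 3*n + 1 must hold; in canonical form it is 3*n > 10 → 2*cnt > 3*n + 1.
Before n := 3*n + 1: 9*n > 7 → 2*cnt > 9*n + 4
Before skip: 9*n > 7 → 2*cnt > 9*n + 4
Before cnt := 3*n - cnt: 9*n > 7 → 2*cnt + 3*n < -4
Before n := cnt + n: 9*cnt + 9*n > 7 → 5*cnt + 3*n < -4
Before a[cnt] := 2*cnt - n: 9*cnt + 9*n > 7 → 5*cnt + 3*n < -4
Answer: WP = 9*cnt + 9*n > 7 → 5*cnt + 3*n < -4


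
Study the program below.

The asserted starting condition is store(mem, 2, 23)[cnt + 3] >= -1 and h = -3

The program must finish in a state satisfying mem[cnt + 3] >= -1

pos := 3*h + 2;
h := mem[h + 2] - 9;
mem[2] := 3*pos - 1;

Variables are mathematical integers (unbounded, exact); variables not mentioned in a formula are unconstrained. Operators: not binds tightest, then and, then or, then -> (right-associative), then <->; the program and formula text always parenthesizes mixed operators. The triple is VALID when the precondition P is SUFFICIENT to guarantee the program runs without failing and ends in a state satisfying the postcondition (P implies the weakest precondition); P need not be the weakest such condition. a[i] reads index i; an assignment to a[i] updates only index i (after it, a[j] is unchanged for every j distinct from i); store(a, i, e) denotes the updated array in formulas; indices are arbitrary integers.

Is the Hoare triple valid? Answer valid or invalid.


Working backward. After the program, mem[cnt + 3] >= -1 must hold.
Before mem[2] := 3*pos - 1: store(mem, 2, 3*pos - 1)[cnt + 3] >= -1
Before h := mem[h + 2] - 9: store(mem, 2, 3*pos - 1)[cnt + 3] >= -1
Before pos := 3*h + 2: store(mem, 2, 9*h + 5)[cnt + 3] >= -1
The weakest precondition is store(mem, 2, 9*h + 5)[cnt + 3] >= -1.
Check whether store(mem, 2, 23)[cnt + 3] >= -1 and h = -3 implies it.
Countermodel: at the initial state cnt = -1, h = -3, mem = {[2] = 3, elsewhere 3}, the precondition holds but the weakest precondition fails.
Answer: invalid


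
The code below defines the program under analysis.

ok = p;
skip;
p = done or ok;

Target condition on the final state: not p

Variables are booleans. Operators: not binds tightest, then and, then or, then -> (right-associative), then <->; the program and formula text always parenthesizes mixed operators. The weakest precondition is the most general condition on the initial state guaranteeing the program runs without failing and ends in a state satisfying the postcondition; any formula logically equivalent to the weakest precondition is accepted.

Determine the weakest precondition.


Working backward. After the program, not p must hold.
Before p := done or ok: not (done or ok)
Before skip: not (done or ok)
Before ok := p: not (done or p)
Answer: WP = not (done or p)


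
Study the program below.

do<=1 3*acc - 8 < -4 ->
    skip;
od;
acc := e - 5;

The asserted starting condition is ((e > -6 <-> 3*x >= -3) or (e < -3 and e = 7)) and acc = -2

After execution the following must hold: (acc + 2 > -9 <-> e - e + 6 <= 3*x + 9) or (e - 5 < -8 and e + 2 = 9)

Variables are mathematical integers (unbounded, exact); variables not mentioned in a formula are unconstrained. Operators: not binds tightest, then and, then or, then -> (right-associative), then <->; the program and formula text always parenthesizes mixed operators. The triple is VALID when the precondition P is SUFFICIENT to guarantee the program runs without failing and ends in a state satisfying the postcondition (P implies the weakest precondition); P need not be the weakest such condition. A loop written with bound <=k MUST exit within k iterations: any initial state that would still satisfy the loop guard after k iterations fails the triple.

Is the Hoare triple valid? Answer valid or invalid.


Working backward. After the program, the postcondition (acc + 2 > -9 <-> e - e + 6 <= 3*x + 9) or (e - 5 < -8 and e + 2 = 9) must hold; in canonical form it is (acc > -11 <-> 3*x >= -3) or (e < -3 and e = 7).
Before acc := e - 5: (e > -6 <-> 3*x >= -3) or (e < -3 and e = 7)
Before the loop (bound <=1), unroll the exhaustion recursion (WP_0 = exit-now case; WP_j = one more guarded iteration, up to j = 1):
  WP_0: (not (3*acc < 4)) and ((e > -6 <-> 3*x >= -3) or (e < -3 and e = 7))
  WP_1: (3*acc < 4 -> ((not (3*acc < 4)) and ((e > -6 <-> 3*x >= -3) or (e < -3 and e = 7)))) and ((not (3*acc < 4)) -> ((e > -6 <-> 3*x >= -3) or (e < -3 and e = 7)))
So before the loop: (3*acc < 4 -> ((not (3*acc < 4)) and ((e > -6 <-> 3*x >= -3) or (e < -3 and e = 7)))) and ((not (3*acc < 4)) -> ((e > -6 <-> 3*x >= -3) or (e < -3 and e = 7)))
The weakest precondition is (3*acc < 4 -> ((not (3*acc < 4)) and ((e > -6 <-> 3*x >= -3) or (e < -3 and e = 7)))) and ((not (3*acc < 4)) -> ((e > -6 <-> 3*x >= -3) or (e < -3 and e = 7))).
Check whether ((e > -6 <-> 3*x >= -3) or (e < -3 and e = 7)) and acc = -2 implies it.
Countermodel: at the initial state acc = -2, e = -6, x = -2, the precondition holds but the weakest precondition fails.
Answer: invalid


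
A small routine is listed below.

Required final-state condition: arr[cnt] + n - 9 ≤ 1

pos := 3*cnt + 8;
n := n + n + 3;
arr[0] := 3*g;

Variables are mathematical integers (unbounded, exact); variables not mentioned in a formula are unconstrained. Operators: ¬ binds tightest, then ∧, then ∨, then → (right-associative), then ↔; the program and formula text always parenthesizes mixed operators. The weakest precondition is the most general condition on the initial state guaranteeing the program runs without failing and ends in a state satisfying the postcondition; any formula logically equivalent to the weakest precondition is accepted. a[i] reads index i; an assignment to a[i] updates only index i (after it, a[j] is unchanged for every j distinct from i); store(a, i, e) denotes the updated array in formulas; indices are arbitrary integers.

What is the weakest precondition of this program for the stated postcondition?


Working backward. After the program, the postcondition arr[cnt] + n - 9 ≤ 1 must hold; in canonical form it is arr[cnt] + n ≤ 10.
Before arr[0] := 3*g: store(arr, 0, 3*g)[cnt] + n ≤ 10
Before n := n + n + 3: store(arr, 0, 3*g)[cnt] + 2*n ≤ 7
Before pos := 3*cnt + 8: store(arr, 0, 3*g)[cnt] + 2*n ≤ 7
Answer: WP = store(arr, 0, 3*g)[cnt] + 2*n ≤ 7


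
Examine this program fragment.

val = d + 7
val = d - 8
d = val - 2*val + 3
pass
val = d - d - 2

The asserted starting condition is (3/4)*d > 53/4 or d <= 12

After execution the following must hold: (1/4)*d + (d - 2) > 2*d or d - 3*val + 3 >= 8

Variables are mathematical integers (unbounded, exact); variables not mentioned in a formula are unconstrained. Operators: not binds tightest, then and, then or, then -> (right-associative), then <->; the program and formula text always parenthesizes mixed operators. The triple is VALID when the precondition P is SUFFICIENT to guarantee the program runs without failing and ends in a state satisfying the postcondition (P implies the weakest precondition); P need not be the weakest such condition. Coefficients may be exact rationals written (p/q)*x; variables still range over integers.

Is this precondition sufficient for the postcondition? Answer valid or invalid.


Working backward. After the program, the postcondition (1/4)*d + (d - 2) > 2*d or d - 3*val + 3 >= 8 must hold; in canonical form it is (3/4)*d < -2 or d >= 3*val + 5.
Before val := d - d - 2: (3/4)*d < -2 or d >= -1
Before skip: (3/4)*d < -2 or d >= -1
Before d := val - 2*val + 3: (3/4)*val > 17/4 or val <= 4
Before val := d - 8: (3/4)*d > 41/4 or d <= 12
Before val := d + 7: (3/4)*d > 41/4 or d <= 12
The weakest precondition is (3/4)*d > 41/4 or d <= 12.
Check whether (3/4)*d > 53/4 or d <= 12 implies it.
Every state satisfying the precondition satisfies the weakest precondition: the implication holds.
Answer: valid


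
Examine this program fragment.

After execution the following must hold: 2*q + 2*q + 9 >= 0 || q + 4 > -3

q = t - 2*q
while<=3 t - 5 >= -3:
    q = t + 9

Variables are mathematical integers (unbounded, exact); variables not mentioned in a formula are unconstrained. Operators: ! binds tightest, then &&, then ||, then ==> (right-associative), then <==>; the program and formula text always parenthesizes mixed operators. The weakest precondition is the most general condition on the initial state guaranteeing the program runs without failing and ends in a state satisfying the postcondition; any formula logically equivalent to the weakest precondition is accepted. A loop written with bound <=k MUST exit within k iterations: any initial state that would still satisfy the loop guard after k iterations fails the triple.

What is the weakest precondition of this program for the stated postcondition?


Working backward. After the program, the postcondition 2*q + 2*q + 9 >= 0 || q + 4 > -3 must hold; in canonical form it is 4*q >= -9 || q > -7.
Before the loop (bound <=3), unroll the exhaustion recursion (WP_0 = exit-now case; WP_j = one more guarded iteration, up to j = 3):
  WP_0: (!(t >= 2)) && (4*q >= -9 || q > -7)
  WP_1: (t >= 2 ==> ((!(t >= 2)) && (4*t >= -45 || t > -16))) && ((!(t >= 2)) ==> (4*q >= -9 || q > -7))
  WP_2: (t >= 2 ==> ((t >= 2 ==> ((!(t >= 2)) && (4*t >= -45 || t > -16))) && ((!(t >= 2)) ==> (4*t >= -45 || t > -16)))) && ((!(t >= 2)) ==> (4*q >= -9 || q > -7))
  WP_3: (t >= 2 ==> ((t >= 2 ==> ((t >= 2 ==> ((!(t >= 2)) && (4*t >= -45 || t > -16))) && ((!(t >= 2)) ==> (4*t >= -45 || t > -16)))) && ((!(t >= 2)) ==> (4*t >= -45 || t > -16)))) && ((!(t >= 2)) ==> (4*q >= -9 || q > -7))
So before the loop: (t >= 2 ==> ((t >= 2 ==> ((t >= 2 ==> ((!(t >= 2)) && (4*t >= -45 || t > -16))) && ((!(t >= 2)) ==> (4*t >= -45 || t > -16)))) && ((!(t >= 2)) ==> (4*t >= -45 || t > -16)))) && ((!(t >= 2)) ==> (4*q >= -9 || q > -7))
Before q := t - 2*q: (t >= 2 ==> ((t >= 2 ==> ((t >= 2 ==> ((!(t >= 2)) && (4*t >= -45 || t > -16))) && ((!(t >= 2)) ==> (4*t >= -45 || t > -16)))) && ((!(t >= 2)) ==> (4*t >= -45 || t > -16)))) && ((!(t >= 2)) ==> (4*t >= 8*q - 9 || t > 2*q - 7))
Answer: WP = (t >= 2 ==> ((t >= 2 ==> ((t >= 2 ==> ((!(t >= 2)) && (4*t >= -45 || t > -16))) && ((!(t >= 2)) ==> (4*t >= -45 || t > -16)))) && ((!(t >= 2)) ==> (4*t >= -45 || t > -16)))) && ((!(t >= 2)) ==> (4*t >= 8*q - 9 || t > 2*q - 7))


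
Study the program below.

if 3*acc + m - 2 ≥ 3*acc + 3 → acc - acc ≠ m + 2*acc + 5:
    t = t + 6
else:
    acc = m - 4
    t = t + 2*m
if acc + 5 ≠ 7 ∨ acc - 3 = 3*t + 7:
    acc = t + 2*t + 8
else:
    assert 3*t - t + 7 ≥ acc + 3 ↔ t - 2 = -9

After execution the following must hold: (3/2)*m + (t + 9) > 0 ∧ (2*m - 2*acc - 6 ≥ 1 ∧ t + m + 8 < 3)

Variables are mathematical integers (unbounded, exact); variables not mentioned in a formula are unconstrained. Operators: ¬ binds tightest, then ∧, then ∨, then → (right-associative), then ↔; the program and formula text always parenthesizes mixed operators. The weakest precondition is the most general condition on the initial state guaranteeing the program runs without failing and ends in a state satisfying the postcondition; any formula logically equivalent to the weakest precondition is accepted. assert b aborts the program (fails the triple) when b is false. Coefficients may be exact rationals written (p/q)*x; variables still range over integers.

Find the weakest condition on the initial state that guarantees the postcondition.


Working backward. After the program, the postcondition (3/2)*m + (t + 9) > 0 ∧ (2*m - 2*acc - 6 ≥ 1 ∧ t + m + 8 < 3) must hold; in canonical form it is (3/2)*m + t > -9 ∧ 2*m ≥ 2*acc + 7 ∧ m + t < -5.
Then branch requires (3/2)*m + t > -9 ∧ 2*m ≥ 6*t + 23 ∧ m + t < -5; else branch requires (2*t ≥ acc - 4 ↔ t = -7) ∧ (3/2)*m + t > -9 ∧ 2*m ≥ 2*acc + 7 ∧ m + t < -5.
Before the if: ((acc ≠ 2 ∨ acc = 3*t + 10) → ((3/2)*m + t > -9 ∧ 2*m ≥ 6*t + 23 ∧ m + t < -5)) ∧ ((¬(acc ≠ 2 ∨ acc = 3*t + 10)) → ((2*t ≥ acc - 4 ↔ t = -7) ∧ (3/2)*m + t > -9 ∧ 2*m ≥ 2*acc + 7 ∧ m + t < -5))
Then branch requires ((acc ≠ 2 ∨ acc = 3*t + 28) → ((3/2)*m + t > -15 ∧ 2*m ≥ 6*t + 59 ∧ m + t < -11)) ∧ ((¬(acc ≠ 2 ∨ acc = 3*t + 28)) → ((2*t ≥ acc - 16 ↔ t = -13) ∧ (3/2)*m + t > -15 ∧ 2*m ≥ 2*acc + 7 ∧ m + t < -11)); else branch requires ((m ≠ 6 ∨ 5*m + 3*t = -14) → ((7/2)*m + t > -9 ∧ 10*m + 6*t ≤ -23 ∧ 3*m + t < -5)) ∧ ((¬(m ≠ 6 ∨ 5*m + 3*t = -14)) → ((3*m + 2*t ≥ -8 ↔ 2*m + t = -7) ∧ (7/2)*m + t > -9 ∧ 3*m + t < -5)).
Before the if: ((m ≥ 5 → 2*acc + m ≠ -5) → (((acc ≠ 2 ∨ acc = 3*t + 28) → ((3/2)*m + t > -15 ∧ 2*m ≥ 6*t + 59 ∧ m + t < -11)) ∧ ((¬(acc ≠ 2 ∨ acc = 3*t + 28)) → ((2*t ≥ acc - 16 ↔ t = -13) ∧ (3/2)*m + t > -15 ∧ 2*m ≥ 2*acc + 7 ∧ m + t < -11)))) ∧ ((¬(m ≥ 5 → 2*acc + m ≠ -5)) → (((m ≠ 6 ∨ 5*m + 3*t = -14) → ((7/2)*m + t > -9 ∧ 10*m + 6*t ≤ -23 ∧ 3*m + t < -5)) ∧ ((¬(m ≠ 6 ∨ 5*m + 3*t = -14)) → ((3*m + 2*t ≥ -8 ↔ 2*m + t = -7) ∧ (7/2)*m + t > -9 ∧ 3*m + t < -5))))
Answer: WP = ((m ≥ 5 → 2*acc + m ≠ -5) → (((acc ≠ 2 ∨ acc = 3*t + 28) → ((3/2)*m + t > -15 ∧ 2*m ≥ 6*t + 59 ∧ m + t < -11)) ∧ ((¬(acc ≠ 2 ∨ acc = 3*t + 28)) → ((2*t ≥ acc - 16 ↔ t = -13) ∧ (3/2)*m + t > -15 ∧ 2*m ≥ 2*acc + 7 ∧ m + t < -11)))) ∧ ((¬(m ≥ 5 → 2*acc + m ≠ -5)) → (((m ≠ 6 ∨ 5*m + 3*t = -14) → ((7/2)*m + t > -9 ∧ 10*m + 6*t ≤ -23 ∧ 3*m + t < -5)) ∧ ((¬(m ≠ 6 ∨ 5*m + 3*t = -14)) → ((3*m + 2*t ≥ -8 ↔ 2*m + t = -7) ∧ (7/2)*m + t > -9 ∧ 3*m + t < -5))))


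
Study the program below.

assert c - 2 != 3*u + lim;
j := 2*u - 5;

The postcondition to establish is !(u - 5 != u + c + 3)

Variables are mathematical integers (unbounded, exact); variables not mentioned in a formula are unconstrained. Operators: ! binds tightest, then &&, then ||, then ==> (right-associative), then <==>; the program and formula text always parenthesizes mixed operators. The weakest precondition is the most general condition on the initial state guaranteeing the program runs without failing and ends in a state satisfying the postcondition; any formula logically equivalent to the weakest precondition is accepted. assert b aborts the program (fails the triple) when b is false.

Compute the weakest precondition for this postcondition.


Working backward. After the program, the postcondition !(u - 5 != u + c + 3) must hold; in canonical form it is !(c != -8).
Before j := 2*u - 5: !(c != -8)
Before assert c - 2 != 3*u + lim: c != lim + 3*u + 2 && (!(c != -8))
Answer: WP = c != lim + 3*u + 2 && (!(c != -8))


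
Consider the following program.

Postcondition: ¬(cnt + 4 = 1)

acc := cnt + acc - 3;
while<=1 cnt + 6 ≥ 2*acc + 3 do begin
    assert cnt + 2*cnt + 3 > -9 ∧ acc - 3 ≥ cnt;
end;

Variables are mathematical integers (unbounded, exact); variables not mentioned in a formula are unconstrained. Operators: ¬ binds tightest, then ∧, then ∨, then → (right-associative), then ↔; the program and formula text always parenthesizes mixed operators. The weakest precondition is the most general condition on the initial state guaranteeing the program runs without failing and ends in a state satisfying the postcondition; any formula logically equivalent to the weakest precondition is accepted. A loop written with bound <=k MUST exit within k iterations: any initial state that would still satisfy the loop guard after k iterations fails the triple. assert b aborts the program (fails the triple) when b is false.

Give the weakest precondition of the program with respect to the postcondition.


Working backward. After the program, the postcondition ¬(cnt + 4 = 1) must hold; in canonical form it is ¬(cnt = -3).
Before the loop (bound <=1), unroll the exhaustion recursion (WP_0 = exit-now case; WP_j = one more guarded iteration, up to j = 1):
  WP_0: (¬(cnt ≥ 2*acc - 3)) ∧ (¬(cnt = -3))
  WP_1: (cnt ≥ 2*acc - 3 → (3*cnt > -12 ∧ acc ≥ cnt + 3 ∧ (¬(cnt ≥ 2*acc - 3)) ∧ (¬(cnt = -3)))) ∧ ((¬(cnt ≥ 2*acc - 3)) → (¬(cnt = -3)))
So before the loop: (cnt ≥ 2*acc - 3 → (3*cnt > -12 ∧ acc ≥ cnt + 3 ∧ (¬(cnt ≥ 2*acc - 3)) ∧ (¬(cnt = -3)))) ∧ ((¬(cnt ≥ 2*acc - 3)) → (¬(cnt = -3)))
Before acc := cnt + acc - 3: (2*acc + cnt ≤ 9 → (3*cnt > -12 ∧ acc ≥ 6 ∧ (¬(2*acc + cnt ≤ 9)) ∧ (¬(cnt = -3)))) ∧ ((¬(2*acc + cnt ≤ 9)) → (¬(cnt = -3)))
Answer: WP = (2*acc + cnt ≤ 9 → (3*cnt > -12 ∧ acc ≥ 6 ∧ (¬(2*acc + cnt ≤ 9)) ∧ (¬(cnt = -3)))) ∧ ((¬(2*acc + cnt ≤ 9)) → (¬(cnt = -3)))


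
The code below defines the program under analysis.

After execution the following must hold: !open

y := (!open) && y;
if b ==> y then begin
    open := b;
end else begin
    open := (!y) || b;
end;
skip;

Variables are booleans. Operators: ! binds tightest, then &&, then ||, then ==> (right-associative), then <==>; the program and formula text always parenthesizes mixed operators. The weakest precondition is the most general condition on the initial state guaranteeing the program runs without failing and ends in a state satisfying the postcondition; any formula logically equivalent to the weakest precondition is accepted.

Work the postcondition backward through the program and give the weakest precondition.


Working backward. After the program, !open must hold.
Before skip: !open
Then branch requires !b; else branch requires !((!y) || b).
Before the if: ((b ==> y) ==> (!b)) && ((!(b ==> y)) ==> (!((!y) || b)))
Before y := (!open) && y: ((b ==> ((!open) && y)) ==> (!b)) && ((!(b ==> ((!open) && y))) ==> (!((!((!open) && y)) || b)))
Answer: WP = ((b ==> ((!open) && y)) ==> (!b)) && ((!(b ==> ((!open) && y))) ==> (!((!((!open) && y)) || b)))


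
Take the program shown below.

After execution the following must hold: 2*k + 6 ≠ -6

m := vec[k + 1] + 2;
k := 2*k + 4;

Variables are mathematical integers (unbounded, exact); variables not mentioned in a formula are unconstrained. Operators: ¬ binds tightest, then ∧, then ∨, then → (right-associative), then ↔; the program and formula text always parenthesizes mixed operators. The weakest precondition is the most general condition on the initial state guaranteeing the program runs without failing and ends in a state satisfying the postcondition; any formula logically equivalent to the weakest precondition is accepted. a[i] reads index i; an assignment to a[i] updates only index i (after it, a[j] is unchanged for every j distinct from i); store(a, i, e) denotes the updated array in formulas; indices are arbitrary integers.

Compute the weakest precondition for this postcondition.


Working backward. After the program, the postcondition 2*k + 6 ≠ -6 must hold; in canonical form it is 2*k ≠ -12.
Before k := 2*k + 4: 4*k ≠ -20
Before m := vec[k + 1] + 2: 4*k ≠ -20
Answer: WP = 4*k ≠ -20


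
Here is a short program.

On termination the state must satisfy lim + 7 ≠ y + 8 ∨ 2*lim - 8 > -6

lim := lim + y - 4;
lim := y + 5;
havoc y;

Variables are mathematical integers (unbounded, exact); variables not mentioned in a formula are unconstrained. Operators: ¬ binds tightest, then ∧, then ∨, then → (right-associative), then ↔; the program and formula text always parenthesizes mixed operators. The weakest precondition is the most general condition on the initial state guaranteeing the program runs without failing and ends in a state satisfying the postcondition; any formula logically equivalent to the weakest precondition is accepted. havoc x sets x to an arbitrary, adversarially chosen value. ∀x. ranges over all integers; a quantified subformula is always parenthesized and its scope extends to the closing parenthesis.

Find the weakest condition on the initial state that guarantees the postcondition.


Working backward. After the program, the postcondition lim + 7 ≠ y + 8 ∨ 2*lim - 8 > -6 must hold; in canonical form it is lim ≠ y + 1 ∨ 2*lim > 2.
Before havoc y: ∀y_1. (lim ≠ y_1 + 1 ∨ 2*lim > 2)
Before lim := y + 5: ∀y_1. (y ≠ y_1 - 4 ∨ 2*y > -8)
Before lim := lim + y - 4: ∀y_1. (y ≠ y_1 - 4 ∨ 2*y > -8)
Answer: WP = ∀y_1. (y ≠ y_1 - 4 ∨ 2*y > -8)


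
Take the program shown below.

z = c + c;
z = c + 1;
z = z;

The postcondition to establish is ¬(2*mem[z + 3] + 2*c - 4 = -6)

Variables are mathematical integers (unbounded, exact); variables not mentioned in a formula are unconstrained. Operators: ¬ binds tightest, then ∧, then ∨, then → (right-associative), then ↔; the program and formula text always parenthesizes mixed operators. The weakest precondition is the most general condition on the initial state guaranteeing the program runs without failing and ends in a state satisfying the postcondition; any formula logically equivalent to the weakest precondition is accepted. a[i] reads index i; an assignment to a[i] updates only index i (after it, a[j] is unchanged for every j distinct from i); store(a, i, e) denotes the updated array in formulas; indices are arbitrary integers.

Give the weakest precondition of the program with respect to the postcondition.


Working backward. After the program, the postcondition ¬(2*mem[z + 3] + 2*c - 4 = -6) must hold; in canonical form it is ¬(2*mem[z + 3] + 2*c = -2).
Before z := z: ¬(2*mem[z + 3] + 2*c = -2)
Before z := c + 1: ¬(2*mem[c + 4] + 2*c = -2)
Before z := c + c: ¬(2*mem[c + 4] + 2*c = -2)
Answer: WP = ¬(2*mem[c + 4] + 2*c = -2)


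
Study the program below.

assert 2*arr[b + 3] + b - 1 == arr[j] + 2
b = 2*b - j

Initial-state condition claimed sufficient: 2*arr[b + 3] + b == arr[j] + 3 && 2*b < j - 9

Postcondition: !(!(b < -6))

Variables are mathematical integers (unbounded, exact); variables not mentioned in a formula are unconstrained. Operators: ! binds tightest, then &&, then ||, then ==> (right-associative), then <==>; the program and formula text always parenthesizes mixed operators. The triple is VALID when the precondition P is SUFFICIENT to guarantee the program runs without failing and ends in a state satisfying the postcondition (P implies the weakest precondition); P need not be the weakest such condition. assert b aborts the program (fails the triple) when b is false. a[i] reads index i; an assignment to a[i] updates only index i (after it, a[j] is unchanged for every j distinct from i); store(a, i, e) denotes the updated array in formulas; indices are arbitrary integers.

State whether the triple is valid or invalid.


Working backward. After the program, the postcondition !(!(b < -6)) must hold; in canonical form it is b < -6.
Before b := 2*b - j: 2*b < j - 6
Before assert 2*arr[b + 3] + b - 1 == arr[j] + 2: 2*arr[b + 3] + b == arr[j] + 3 && 2*b < j - 6
The weakest precondition is 2*arr[b + 3] + b == arr[j] + 3 && 2*b < j - 6.
Check whether 2*arr[b + 3] + b == arr[j] + 3 && 2*b < j - 9 implies it.
Every state satisfying the precondition satisfies the weakest precondition: the implication holds.
Answer: valid


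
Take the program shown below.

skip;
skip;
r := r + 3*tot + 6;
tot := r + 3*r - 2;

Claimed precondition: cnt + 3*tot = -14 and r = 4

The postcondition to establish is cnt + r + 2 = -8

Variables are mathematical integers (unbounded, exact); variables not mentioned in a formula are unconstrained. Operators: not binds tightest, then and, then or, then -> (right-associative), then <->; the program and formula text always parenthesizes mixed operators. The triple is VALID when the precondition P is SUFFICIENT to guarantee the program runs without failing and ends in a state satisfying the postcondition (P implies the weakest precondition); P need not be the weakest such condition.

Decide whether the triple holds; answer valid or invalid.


Working backward. After the program, the postcondition cnt + r + 2 = -8 must hold; in canonical form it is cnt + r = -10.
Before tot := r + 3*r - 2: cnt + r = -10
Before r := r + 3*tot + 6: cnt + r + 3*tot = -16
Before skip: cnt + r + 3*tot = -16
Before skip: cnt + r + 3*tot = -16
The weakest precondition is cnt + r + 3*tot = -16.
Check whether cnt + 3*tot = -14 and r = 4 implies it.
Countermodel: at the initial state cnt = -14, r = 4, tot = 0, the precondition holds but the weakest precondition fails.
Answer: invalid


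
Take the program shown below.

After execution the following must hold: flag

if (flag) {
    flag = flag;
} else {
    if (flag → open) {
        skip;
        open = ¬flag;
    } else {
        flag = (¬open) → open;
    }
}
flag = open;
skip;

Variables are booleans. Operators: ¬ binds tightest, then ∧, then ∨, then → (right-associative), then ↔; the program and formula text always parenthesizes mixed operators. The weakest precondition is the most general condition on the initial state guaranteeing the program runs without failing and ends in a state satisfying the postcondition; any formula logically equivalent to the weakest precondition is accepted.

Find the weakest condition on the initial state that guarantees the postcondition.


Working backward. After the program, flag must hold.
Before skip: flag
Before flag := open: open
Then branch requires open; else branch requires ((flag → open) → (¬flag)) ∧ ((¬(flag → open)) → open).
Before the if: (flag → open) ∧ ((¬flag) → (((flag → open) → (¬flag)) ∧ ((¬(flag → open)) → open)))
Answer: WP = (flag → open) ∧ ((¬flag) → (((flag → open) → (¬flag)) ∧ ((¬(flag → open)) → open)))


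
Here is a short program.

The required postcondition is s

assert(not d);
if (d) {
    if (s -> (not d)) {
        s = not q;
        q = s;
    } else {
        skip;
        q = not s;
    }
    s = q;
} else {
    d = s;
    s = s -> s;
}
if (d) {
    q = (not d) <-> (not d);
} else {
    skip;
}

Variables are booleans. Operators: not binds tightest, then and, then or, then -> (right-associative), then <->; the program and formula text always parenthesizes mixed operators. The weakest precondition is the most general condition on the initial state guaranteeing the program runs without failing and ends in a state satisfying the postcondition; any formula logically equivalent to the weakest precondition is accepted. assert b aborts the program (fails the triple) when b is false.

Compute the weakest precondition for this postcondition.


Working backward. After the program, s must hold.
Then branch requires s; else branch requires s.
Before the if: (d -> s) and ((not d) -> s)
Then branch requires ((s -> (not d)) -> ((d -> (not q)) and ((not d) -> (not q)))) and ((not (s -> (not d))) -> ((d -> (not s)) and ((not d) -> (not s)))); else branch requires true.
Before the if: d -> (((s -> (not d)) -> ((d -> (not q)) and ((not d) -> (not q)))) and ((not (s -> (not d))) -> ((d -> (not s)) and ((not d) -> (not s)))))
Before assert not d: (not d) and (d -> (((s -> (not d)) -> ((d -> (not q)) and ((not d) -> (not q)))) and ((not (s -> (not d))) -> ((d -> (not s)) and ((not d) -> (not s))))))
Answer: WP = (not d) and (d -> (((s -> (not d)) -> ((d -> (not q)) and ((not d) -> (not q)))) and ((not (s -> (not d))) -> ((d -> (not s)) and ((not d) -> (not s))))))
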